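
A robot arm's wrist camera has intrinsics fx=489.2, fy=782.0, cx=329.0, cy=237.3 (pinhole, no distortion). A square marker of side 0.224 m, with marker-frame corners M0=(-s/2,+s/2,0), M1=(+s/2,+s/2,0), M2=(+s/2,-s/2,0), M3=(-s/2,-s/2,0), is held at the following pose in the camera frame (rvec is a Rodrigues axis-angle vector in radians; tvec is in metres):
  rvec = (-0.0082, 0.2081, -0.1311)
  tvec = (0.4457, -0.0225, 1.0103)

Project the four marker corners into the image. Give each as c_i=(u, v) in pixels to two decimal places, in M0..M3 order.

Intrinsics K: fx=489.2, fy=782.0, cx=329.0, cy=237.3
Marker side s = 0.224 m; corners in marker frame (Z=0):
  M0 = (-0.1120, +0.1120, 0)
  M1 = (+0.1120, +0.1120, 0)
  M2 = (+0.1120, -0.1120, 0)
  M3 = (-0.1120, -0.1120, 0)
rvec = (-0.0082, 0.2081, -0.1311), |rvec| = θ = 0.24609 rad = 14.100°
Rodrigues: sinθ=0.24361, 1−cosθ=0.03013; R = I + sinθ·[k]× + (1−cosθ)·[k]×²:
    [+0.96991 +0.12893 +0.20654]
    [-0.13063 +0.99142 -0.00545]
    [-0.20547 -0.02169 +0.97842]
t = (0.4457, -0.0225, 1.0103) m
M0: Pc = R·M0+t = (+0.35151, +0.10317, +1.03088); u = 489.2·(+0.35151)/1.03088 + 329.0 = 495.8075, v = 782.0·(+0.10317)/1.03088 + 237.3 = 315.5613
M1: Pc = R·M1+t = (+0.56877, +0.07391, +0.98486); u = 489.2·(+0.56877)/0.98486 + 329.0 = 611.5201, v = 782.0·(+0.07391)/0.98486 + 237.3 = 295.9847
M2: Pc = R·M2+t = (+0.53989, -0.14817, +0.98972); u = 489.2·(+0.53989)/0.98972 + 329.0 = 595.8580, v = 782.0·(-0.14817)/0.98972 + 237.3 = 120.2278
M3: Pc = R·M3+t = (+0.32263, -0.11891, +1.03574); u = 489.2·(+0.32263)/1.03574 + 329.0 = 481.3842, v = 782.0·(-0.11891)/1.03574 + 237.3 = 147.5227

c0=(495.81, 315.56) c1=(611.52, 295.98) c2=(595.86, 120.23) c3=(481.38, 147.52)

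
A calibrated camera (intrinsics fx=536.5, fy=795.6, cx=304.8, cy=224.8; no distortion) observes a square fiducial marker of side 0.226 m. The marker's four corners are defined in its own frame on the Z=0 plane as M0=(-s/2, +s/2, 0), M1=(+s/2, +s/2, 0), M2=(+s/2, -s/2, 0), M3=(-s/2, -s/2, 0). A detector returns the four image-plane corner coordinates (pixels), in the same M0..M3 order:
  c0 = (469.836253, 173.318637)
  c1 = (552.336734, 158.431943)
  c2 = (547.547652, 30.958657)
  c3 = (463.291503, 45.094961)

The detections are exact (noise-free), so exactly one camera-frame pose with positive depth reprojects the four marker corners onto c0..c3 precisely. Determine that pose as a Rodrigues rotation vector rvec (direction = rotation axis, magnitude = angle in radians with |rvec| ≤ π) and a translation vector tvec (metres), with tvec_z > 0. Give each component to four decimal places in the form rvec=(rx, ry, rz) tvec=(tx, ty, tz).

rvec=(0.1254, -0.0590, -0.1190) tvec=(0.5365, -0.2171, 1.4133)

Intrinsics K: fx=536.5, fy=795.6, cx=304.8, cy=224.8
Marker side s = 0.226 m; corners in marker frame (Z=0):
  M0 = (-0.1130, +0.1130, 0)
  M1 = (+0.1130, +0.1130, 0)
  M2 = (+0.1130, -0.1130, 0)
  M3 = (-0.1130, -0.1130, 0)
Detected image corners:
  c0 = (469.836253, 173.318637) px
  c1 = (552.336734, 158.431943) px
  c2 = (547.547652, 30.958657) px
  c3 = (463.291503, 45.094961) px
Planar DLT: solve 8×8 A·h = b for H (H[2,2]=1):
  H  [+387.32324 +71.16060 +508.45292]
  H  [-60.52980 +574.94203 +102.57652]
  H  [+0.03627 +0.09071 +1.00000]
B = K⁻¹H; ‖b₁‖=0.707564, ‖b₂‖=0.707564; λ = 2/(‖b₁‖+‖b₂‖) = 1.413300, sign → tz>0 ⇒ λ=+1.413300
r₁ = λ·B[:,0] = (+0.99120,-0.12201,+0.05126); r₂ = λ·B[:,1] = (+0.11463,+0.98510,+0.12819)
r₃ = r₁×r₂ = (-0.06613,-0.12119,+0.99042); SVD([r₁ r₂ r₃]) → R = UVᵀ:
  R  [+0.99120 +0.11463 -0.06613]
  R  [-0.12201 +0.98510 -0.12119]
  R  [+0.05126 +0.12819 +0.99042]
t = (+0.53648, -0.21712, +1.41330) m
tr R = 2.966731; θ = arccos((tr R − 1)/2) = 0.182652 rad = 10.465°
axis k = ((R−Rᵀ)₃₂, (R−Rᵀ)₁₃, (R−Rᵀ)₂₁) / (2 sinθ) = (+0.686495, -0.323136, -0.651390)
rvec = θ·k = (+0.125390, -0.059021, -0.118978)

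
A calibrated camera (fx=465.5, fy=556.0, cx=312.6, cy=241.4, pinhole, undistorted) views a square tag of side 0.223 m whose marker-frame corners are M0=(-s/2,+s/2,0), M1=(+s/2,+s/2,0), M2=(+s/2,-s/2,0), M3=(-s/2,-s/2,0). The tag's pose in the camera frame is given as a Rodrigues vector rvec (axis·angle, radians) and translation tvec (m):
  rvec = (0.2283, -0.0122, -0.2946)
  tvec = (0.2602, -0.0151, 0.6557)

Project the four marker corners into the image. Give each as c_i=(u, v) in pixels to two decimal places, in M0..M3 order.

Intrinsics K: fx=465.5, fy=556.0, cx=312.6, cy=241.4
Marker side s = 0.223 m; corners in marker frame (Z=0):
  M0 = (-0.1115, +0.1115, 0)
  M1 = (+0.1115, +0.1115, 0)
  M2 = (+0.1115, -0.1115, 0)
  M3 = (-0.1115, -0.1115, 0)
rvec = (0.2283, -0.0122, -0.2946), |rvec| = θ = 0.37291 rad = 21.366°
Rodrigues: sinθ=0.36432, 1−cosθ=0.06873; R = I + sinθ·[k]× + (1−cosθ)·[k]×²:
    [+0.95703 +0.28644 -0.04516]
    [-0.28920 +0.93135 -0.22127]
    [-0.02132 +0.22482 +0.97417]
t = (0.2602, -0.0151, 0.6557) m
M0: Pc = R·M0+t = (+0.18543, +0.12099, +0.68314); u = 465.5·(+0.18543)/0.68314 + 312.6 = 438.9529, v = 556.0·(+0.12099)/0.68314 + 241.4 = 339.8721
M1: Pc = R·M1+t = (+0.39885, +0.05650, +0.67839); u = 465.5·(+0.39885)/0.67839 + 312.6 = 586.2824, v = 556.0·(+0.05650)/0.67839 + 241.4 = 287.7065
M2: Pc = R·M2+t = (+0.33497, -0.15119, +0.62826); u = 465.5·(+0.33497)/0.62826 + 312.6 = 560.7936, v = 556.0·(-0.15119)/0.62826 + 241.4 = 107.5978
M3: Pc = R·M3+t = (+0.12155, -0.08670, +0.63301); u = 465.5·(+0.12155)/0.63301 + 312.6 = 401.9868, v = 556.0·(-0.08670)/0.63301 + 241.4 = 165.2479

c0=(438.95, 339.87) c1=(586.28, 287.71) c2=(560.79, 107.60) c3=(401.99, 165.25)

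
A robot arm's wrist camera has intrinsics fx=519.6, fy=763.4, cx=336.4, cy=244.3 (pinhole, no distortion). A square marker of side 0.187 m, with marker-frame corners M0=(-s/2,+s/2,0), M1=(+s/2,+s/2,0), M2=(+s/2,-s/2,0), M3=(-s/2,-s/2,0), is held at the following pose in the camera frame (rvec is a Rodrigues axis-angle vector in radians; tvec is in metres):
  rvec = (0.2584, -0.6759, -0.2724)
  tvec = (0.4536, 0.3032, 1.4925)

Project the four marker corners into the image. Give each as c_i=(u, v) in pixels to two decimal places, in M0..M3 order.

c0=(477.56, 463.25) c1=(513.96, 418.46) c2=(510.55, 337.53) c3=(472.33, 378.03)

Intrinsics K: fx=519.6, fy=763.4, cx=336.4, cy=244.3
Marker side s = 0.187 m; corners in marker frame (Z=0):
  M0 = (-0.0935, +0.0935, 0)
  M1 = (+0.0935, +0.0935, 0)
  M2 = (+0.0935, -0.0935, 0)
  M3 = (-0.0935, -0.0935, 0)
rvec = (0.2584, -0.6759, -0.2724), |rvec| = θ = 0.77318 rad = 44.300°
Rodrigues: sinθ=0.69842, 1−cosθ=0.28431; R = I + sinθ·[k]× + (1−cosθ)·[k]×²:
    [+0.74745 +0.16300 -0.64402]
    [-0.32912 +0.93296 -0.14585]
    [+0.57707 +0.32097 +0.75098]
t = (0.4536, 0.3032, 1.4925) m
M0: Pc = R·M0+t = (+0.39895, +0.42120, +1.46856); u = 519.6·(+0.39895)/1.46856 + 336.4 = 477.5568, v = 763.4·(+0.42120)/1.46856 + 244.3 = 463.2548
M1: Pc = R·M1+t = (+0.53873, +0.35966, +1.57647); u = 519.6·(+0.53873)/1.57647 + 336.4 = 513.9631, v = 763.4·(+0.35966)/1.57647 + 244.3 = 418.4638
M2: Pc = R·M2+t = (+0.50825, +0.18520, +1.51644); u = 519.6·(+0.50825)/1.51644 + 336.4 = 510.5472, v = 763.4·(+0.18520)/1.51644 + 244.3 = 337.5302
M3: Pc = R·M3+t = (+0.36847, +0.24674, +1.40853); u = 519.6·(+0.36847)/1.40853 + 336.4 = 472.3278, v = 763.4·(+0.24674)/1.40853 + 244.3 = 378.0295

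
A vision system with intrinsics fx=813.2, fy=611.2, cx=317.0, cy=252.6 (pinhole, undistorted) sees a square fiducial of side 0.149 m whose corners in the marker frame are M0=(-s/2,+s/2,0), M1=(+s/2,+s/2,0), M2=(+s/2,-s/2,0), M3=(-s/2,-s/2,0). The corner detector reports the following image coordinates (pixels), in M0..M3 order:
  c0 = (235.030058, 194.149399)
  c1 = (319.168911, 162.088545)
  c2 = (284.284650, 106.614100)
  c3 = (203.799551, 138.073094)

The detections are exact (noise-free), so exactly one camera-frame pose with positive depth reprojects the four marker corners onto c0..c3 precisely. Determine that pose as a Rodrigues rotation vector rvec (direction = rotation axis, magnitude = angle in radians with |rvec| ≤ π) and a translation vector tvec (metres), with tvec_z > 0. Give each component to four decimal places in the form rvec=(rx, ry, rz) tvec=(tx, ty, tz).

Intrinsics K: fx=813.2, fy=611.2, cx=317.0, cy=252.6
Marker side s = 0.149 m; corners in marker frame (Z=0):
  M0 = (-0.0745, +0.0745, 0)
  M1 = (+0.0745, +0.0745, 0)
  M2 = (+0.0745, -0.0745, 0)
  M3 = (-0.0745, -0.0745, 0)
Detected image corners:
  c0 = (235.030058, 194.149399) px
  c1 = (319.168911, 162.088545) px
  c2 = (284.284650, 106.614100) px
  c3 = (203.799551, 138.073094) px
Planar DLT: solve 8×8 A·h = b for H (H[2,2]=1):
  H  [+531.56898 +152.44196 +260.00047]
  H  [-225.00064 +334.36125 +149.77196]
  H  [-0.07912 -0.26614 +1.00000]
B = K⁻¹H; ‖b₁‖=0.766381, ‖b₂‖=0.766381; λ = 2/(‖b₁‖+‖b₂‖) = 1.304834, sign → tz>0 ⇒ λ=+1.304834
r₁ = λ·B[:,0] = (+0.89318,-0.43768,-0.10324); r₂ = λ·B[:,1] = (+0.37997,+0.85734,-0.34726)
r₃ = r₁×r₂ = (+0.24050,+0.27094,+0.93207); SVD([r₁ r₂ r₃]) → R = UVᵀ:
  R  [+0.89318 +0.37997 +0.24050]
  R  [-0.43768 +0.85734 +0.27094]
  R  [-0.10324 -0.34726 +0.93207]
t = (-0.09146, -0.21952, +1.30483) m
tr R = 2.682589; θ = arccos((tr R − 1)/2) = 0.571123 rad = 32.723°
axis k = ((R−Rᵀ)₃₂, (R−Rᵀ)₁₃, (R−Rᵀ)₂₁) / (2 sinθ) = (-0.571801, +0.317945, -0.756277)
rvec = θ·k = (-0.326569, +0.181586, -0.431927)

rvec=(-0.3266, 0.1816, -0.4319) tvec=(-0.0915, -0.2195, 1.3048)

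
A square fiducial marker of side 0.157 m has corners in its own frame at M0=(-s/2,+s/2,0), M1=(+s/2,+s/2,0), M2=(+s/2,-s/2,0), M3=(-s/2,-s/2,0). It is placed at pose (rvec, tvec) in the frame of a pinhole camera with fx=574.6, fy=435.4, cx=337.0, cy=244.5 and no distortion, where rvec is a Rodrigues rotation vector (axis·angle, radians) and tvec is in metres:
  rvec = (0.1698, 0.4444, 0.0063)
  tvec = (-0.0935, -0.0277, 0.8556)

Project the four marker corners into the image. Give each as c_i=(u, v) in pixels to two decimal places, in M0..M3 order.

c0=(233.84, 266.85) c1=(323.11, 272.17) c2=(319.22, 189.77) c3=(227.60, 190.60)

Intrinsics K: fx=574.6, fy=435.4, cx=337.0, cy=244.5
Marker side s = 0.157 m; corners in marker frame (Z=0):
  M0 = (-0.0785, +0.0785, 0)
  M1 = (+0.0785, +0.0785, 0)
  M2 = (+0.0785, -0.0785, 0)
  M3 = (-0.0785, -0.0785, 0)
rvec = (0.1698, 0.4444, 0.0063), |rvec| = θ = 0.47578 rad = 27.260°
Rodrigues: sinθ=0.45803, 1−cosθ=0.11106; R = I + sinθ·[k]× + (1−cosθ)·[k]×²:
    [+0.90308 +0.03096 +0.42835]
    [+0.04309 +0.98583 -0.16209]
    [-0.42730 +0.16484 +0.88896]
t = (-0.0935, -0.0277, 0.8556) m
M0: Pc = R·M0+t = (-0.16196, +0.04631, +0.90208); u = 574.6·(-0.16196)/0.90208 + 337.0 = 233.8351, v = 435.4·(+0.04631)/0.90208 + 244.5 = 266.8499
M1: Pc = R·M1+t = (-0.02018, +0.05307, +0.83500); u = 574.6·(-0.02018)/0.83500 + 337.0 = 323.1148, v = 435.4·(+0.05307)/0.83500 + 244.5 = 272.1730
M2: Pc = R·M2+t = (-0.02504, -0.10171, +0.80912); u = 574.6·(-0.02504)/0.80912 + 337.0 = 319.2190, v = 435.4·(-0.10171)/0.80912 + 244.5 = 189.7705
M3: Pc = R·M3+t = (-0.16682, -0.10847, +0.87620); u = 574.6·(-0.16682)/0.87620 + 337.0 = 227.6006, v = 435.4·(-0.10847)/0.87620 + 244.5 = 190.5992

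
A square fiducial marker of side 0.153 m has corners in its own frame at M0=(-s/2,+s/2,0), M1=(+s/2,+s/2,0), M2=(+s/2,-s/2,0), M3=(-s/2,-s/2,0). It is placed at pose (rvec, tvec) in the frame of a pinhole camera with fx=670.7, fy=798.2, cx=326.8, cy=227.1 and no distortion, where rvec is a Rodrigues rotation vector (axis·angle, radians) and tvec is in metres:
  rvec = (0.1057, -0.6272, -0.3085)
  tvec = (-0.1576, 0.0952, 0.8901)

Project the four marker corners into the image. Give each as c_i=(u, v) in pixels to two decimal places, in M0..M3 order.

c0=(173.53, 404.86) c1=(270.33, 348.14) c2=(240.43, 225.78) c3=(137.17, 271.88)

Intrinsics K: fx=670.7, fy=798.2, cx=326.8, cy=227.1
Marker side s = 0.153 m; corners in marker frame (Z=0):
  M0 = (-0.0765, +0.0765, 0)
  M1 = (+0.0765, +0.0765, 0)
  M2 = (+0.0765, -0.0765, 0)
  M3 = (-0.0765, -0.0765, 0)
rvec = (0.1057, -0.6272, -0.3085), |rvec| = θ = 0.70691 rad = 40.503°
Rodrigues: sinθ=0.64949, 1−cosθ=0.23963; R = I + sinθ·[k]× + (1−cosθ)·[k]×²:
    [+0.76573 +0.25165 -0.59189]
    [-0.31523 +0.94901 -0.00433]
    [+0.56062 +0.18990 +0.80601]
t = (-0.1576, 0.0952, 0.8901) m
M0: Pc = R·M0+t = (-0.19693, +0.19191, +0.86174); u = 670.7·(-0.19693)/0.86174 + 326.8 = 173.5300, v = 798.2·(+0.19191)/0.86174 + 227.1 = 404.8633
M1: Pc = R·M1+t = (-0.07977, +0.14368, +0.94751); u = 670.7·(-0.07977)/0.94751 + 326.8 = 270.3343, v = 798.2·(+0.14368)/0.94751 + 227.1 = 348.1414
M2: Pc = R·M2+t = (-0.11827, -0.00151, +0.91846); u = 670.7·(-0.11827)/0.91846 + 326.8 = 240.4318, v = 798.2·(-0.00151)/0.91846 + 227.1 = 225.7842
M3: Pc = R·M3+t = (-0.23543, +0.04672, +0.83269); u = 670.7·(-0.23543)/0.83269 + 326.8 = 137.1696, v = 798.2·(+0.04672)/0.83269 + 227.1 = 271.8814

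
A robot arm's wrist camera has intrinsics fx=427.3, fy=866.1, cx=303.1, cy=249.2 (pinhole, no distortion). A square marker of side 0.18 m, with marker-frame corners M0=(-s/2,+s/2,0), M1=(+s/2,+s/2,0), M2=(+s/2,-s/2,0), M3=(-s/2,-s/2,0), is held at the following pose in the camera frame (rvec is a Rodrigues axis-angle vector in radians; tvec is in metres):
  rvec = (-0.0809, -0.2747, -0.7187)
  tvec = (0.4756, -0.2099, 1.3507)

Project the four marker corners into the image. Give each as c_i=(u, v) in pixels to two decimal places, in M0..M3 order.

c0=(454.46, 193.87) c1=(489.12, 123.59) c2=(452.69, 37.99) c3=(416.56, 105.26)

Intrinsics K: fx=427.3, fy=866.1, cx=303.1, cy=249.2
Marker side s = 0.18 m; corners in marker frame (Z=0):
  M0 = (-0.0900, +0.0900, 0)
  M1 = (+0.0900, +0.0900, 0)
  M2 = (+0.0900, -0.0900, 0)
  M3 = (-0.0900, -0.0900, 0)
rvec = (-0.0809, -0.2747, -0.7187), |rvec| = θ = 0.77365 rad = 44.327°
Rodrigues: sinθ=0.69875, 1−cosθ=0.28464; R = I + sinθ·[k]× + (1−cosθ)·[k]×²:
    [+0.71848 +0.65969 -0.22046]
    [-0.63855 +0.75125 +0.16695]
    [+0.27576 +0.02082 +0.96100]
t = (0.4756, -0.2099, 1.3507) m
M0: Pc = R·M0+t = (+0.47031, -0.08482, +1.32776); u = 427.3·(+0.47031)/1.32776 + 303.1 = 454.4554, v = 866.1·(-0.08482)/1.32776 + 249.2 = 193.8731
M1: Pc = R·M1+t = (+0.59963, -0.19976, +1.37739); u = 427.3·(+0.59963)/1.37739 + 303.1 = 489.1212, v = 866.1·(-0.19976)/1.37739 + 249.2 = 123.5932
M2: Pc = R·M2+t = (+0.48089, -0.33498, +1.37364); u = 427.3·(+0.48089)/1.37364 + 303.1 = 452.6909, v = 866.1·(-0.33498)/1.37364 + 249.2 = 37.9895
M3: Pc = R·M3+t = (+0.35157, -0.22004, +1.32401); u = 427.3·(+0.35157)/1.32401 + 303.1 = 416.5613, v = 866.1·(-0.22004)/1.32401 + 249.2 = 105.2590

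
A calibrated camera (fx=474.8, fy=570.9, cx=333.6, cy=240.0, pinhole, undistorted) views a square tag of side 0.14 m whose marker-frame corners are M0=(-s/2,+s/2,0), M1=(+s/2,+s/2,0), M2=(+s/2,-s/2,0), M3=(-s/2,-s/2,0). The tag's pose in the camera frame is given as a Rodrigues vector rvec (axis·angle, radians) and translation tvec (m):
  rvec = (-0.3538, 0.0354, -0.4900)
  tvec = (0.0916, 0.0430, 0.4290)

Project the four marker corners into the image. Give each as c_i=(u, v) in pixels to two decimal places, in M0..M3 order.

c0=(406.44, 429.46) c1=(548.79, 334.90) c2=(460.09, 180.88) c3=(331.46, 262.96)

Intrinsics K: fx=474.8, fy=570.9, cx=333.6, cy=240.0
Marker side s = 0.14 m; corners in marker frame (Z=0):
  M0 = (-0.0700, +0.0700, 0)
  M1 = (+0.0700, +0.0700, 0)
  M2 = (+0.0700, -0.0700, 0)
  M3 = (-0.0700, -0.0700, 0)
rvec = (-0.3538, 0.0354, -0.4900), |rvec| = θ = 0.60542 rad = 34.688°
Rodrigues: sinθ=0.56910, 1−cosθ=0.17773; R = I + sinθ·[k]× + (1−cosθ)·[k]×²:
    [+0.88296 +0.45454 +0.11734]
    [-0.46668 +0.82287 +0.32417]
    [+0.05079 -0.34099 +0.93869]
t = (0.0916, 0.0430, 0.4290) m
M0: Pc = R·M0+t = (+0.06161, +0.13327, +0.40158); u = 474.8·(+0.06161)/0.40158 + 333.6 = 406.4443, v = 570.9·(+0.13327)/0.40158 + 240.0 = 429.4620
M1: Pc = R·M1+t = (+0.18523, +0.06793, +0.40869); u = 474.8·(+0.18523)/0.40869 + 333.6 = 548.7895, v = 570.9·(+0.06793)/0.40869 + 240.0 = 334.8971
M2: Pc = R·M2+t = (+0.12159, -0.04727, +0.45642); u = 474.8·(+0.12159)/0.45642 + 333.6 = 460.0851, v = 570.9·(-0.04727)/0.45642 + 240.0 = 180.8755
M3: Pc = R·M3+t = (-0.00203, +0.01807, +0.44931); u = 474.8·(-0.00203)/0.44931 + 333.6 = 331.4600, v = 570.9·(+0.01807)/0.44931 + 240.0 = 262.9556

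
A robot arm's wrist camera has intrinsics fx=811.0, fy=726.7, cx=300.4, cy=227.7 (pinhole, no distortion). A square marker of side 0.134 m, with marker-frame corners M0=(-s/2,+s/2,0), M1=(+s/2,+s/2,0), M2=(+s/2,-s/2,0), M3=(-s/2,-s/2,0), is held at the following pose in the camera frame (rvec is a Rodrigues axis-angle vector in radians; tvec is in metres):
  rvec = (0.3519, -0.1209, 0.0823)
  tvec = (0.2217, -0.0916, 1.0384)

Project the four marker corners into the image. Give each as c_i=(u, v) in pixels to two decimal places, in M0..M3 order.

Intrinsics K: fx=811.0, fy=726.7, cx=300.4, cy=227.7
Marker side s = 0.134 m; corners in marker frame (Z=0):
  M0 = (-0.0670, +0.0670, 0)
  M1 = (+0.0670, +0.0670, 0)
  M2 = (+0.0670, -0.0670, 0)
  M3 = (-0.0670, -0.0670, 0)
rvec = (0.3519, -0.1209, 0.0823), |rvec| = θ = 0.38108 rad = 21.834°
Rodrigues: sinθ=0.37193, 1−cosθ=0.07174; R = I + sinθ·[k]× + (1−cosθ)·[k]×²:
    [+0.98943 -0.10134 -0.10369]
    [+0.05931 +0.93548 -0.34836]
    [+0.13230 +0.33853 +0.93161]
t = (0.2217, -0.0916, 1.0384) m
M0: Pc = R·M0+t = (+0.14862, -0.03290, +1.05222); u = 811.0·(+0.14862)/1.05222 + 300.4 = 414.9480, v = 726.7·(-0.03290)/1.05222 + 227.7 = 204.9807
M1: Pc = R·M1+t = (+0.28120, -0.02495, +1.06995); u = 811.0·(+0.28120)/1.06995 + 300.4 = 513.5465, v = 726.7·(-0.02495)/1.06995 + 227.7 = 210.7547
M2: Pc = R·M2+t = (+0.29478, -0.15030, +1.02458); u = 811.0·(+0.29478)/1.02458 + 300.4 = 533.7321, v = 726.7·(-0.15030)/1.02458 + 227.7 = 121.0948
M3: Pc = R·M3+t = (+0.16220, -0.15825, +1.00685); u = 811.0·(+0.16220)/1.00685 + 300.4 = 431.0468, v = 726.7·(-0.15825)/1.00685 + 227.7 = 113.4820

c0=(414.95, 204.98) c1=(513.55, 210.75) c2=(533.73, 121.09) c3=(431.05, 113.48)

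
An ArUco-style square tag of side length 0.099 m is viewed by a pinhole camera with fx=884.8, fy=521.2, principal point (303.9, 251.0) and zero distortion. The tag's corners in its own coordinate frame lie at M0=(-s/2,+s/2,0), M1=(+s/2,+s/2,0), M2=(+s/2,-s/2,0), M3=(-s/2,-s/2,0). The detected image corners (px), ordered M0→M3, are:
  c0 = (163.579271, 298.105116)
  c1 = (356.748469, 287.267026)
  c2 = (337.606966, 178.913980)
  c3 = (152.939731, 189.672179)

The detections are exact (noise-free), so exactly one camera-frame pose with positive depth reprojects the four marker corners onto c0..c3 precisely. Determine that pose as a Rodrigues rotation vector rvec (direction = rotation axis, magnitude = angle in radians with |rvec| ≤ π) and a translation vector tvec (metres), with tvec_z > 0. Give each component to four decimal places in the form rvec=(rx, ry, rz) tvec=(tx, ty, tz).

rvec=(-0.2089, 0.0273, -0.0941) tvec=(-0.0269, -0.0121, 0.4612)

Intrinsics K: fx=884.8, fy=521.2, cx=303.9, cy=251.0
Marker side s = 0.099 m; corners in marker frame (Z=0):
  M0 = (-0.0495, +0.0495, 0)
  M1 = (+0.0495, +0.0495, 0)
  M2 = (+0.0495, -0.0495, 0)
  M3 = (-0.0495, -0.0495, 0)
Detected image corners:
  c0 = (163.579271, 298.105116) px
  c1 = (356.748469, 287.267026) px
  c2 = (337.606966, 178.913980) px
  c3 = (152.939731, 189.672179) px
Planar DLT: solve 8×8 A·h = b for H (H[2,2]=1):
  H  [+1897.81642 +36.19660 +252.37662]
  H  [-118.01739 +987.17267 +237.28804]
  H  [-0.03755 -0.45162 +1.00000]
B = K⁻¹H; ‖b₁‖=2.168167, ‖b₂‖=2.168167; λ = 2/(‖b₁‖+‖b₂‖) = 0.461219, sign → tz>0 ⇒ λ=+0.461219
r₁ = λ·B[:,0] = (+0.99522,-0.09610,-0.01732); r₂ = λ·B[:,1] = (+0.09041,+0.97388,-0.20830)
r₃ = r₁×r₂ = (+0.03688,+0.20574,+0.97791); SVD([r₁ r₂ r₃]) → R = UVᵀ:
  R  [+0.99522 +0.09041 +0.03688]
  R  [-0.09610 +0.97388 +0.20574]
  R  [-0.01732 -0.20830 +0.97791]
t = (-0.02686, -0.01213, +0.46122) m
tr R = 2.947012; θ = arccos((tr R − 1)/2) = 0.230702 rad = 13.218°
axis k = ((R−Rᵀ)₃₂, (R−Rᵀ)₁₃, (R−Rᵀ)₂₁) / (2 sinθ) = (-0.905337, +0.118511, -0.407824)
rvec = θ·k = (-0.208863, +0.027341, -0.094086)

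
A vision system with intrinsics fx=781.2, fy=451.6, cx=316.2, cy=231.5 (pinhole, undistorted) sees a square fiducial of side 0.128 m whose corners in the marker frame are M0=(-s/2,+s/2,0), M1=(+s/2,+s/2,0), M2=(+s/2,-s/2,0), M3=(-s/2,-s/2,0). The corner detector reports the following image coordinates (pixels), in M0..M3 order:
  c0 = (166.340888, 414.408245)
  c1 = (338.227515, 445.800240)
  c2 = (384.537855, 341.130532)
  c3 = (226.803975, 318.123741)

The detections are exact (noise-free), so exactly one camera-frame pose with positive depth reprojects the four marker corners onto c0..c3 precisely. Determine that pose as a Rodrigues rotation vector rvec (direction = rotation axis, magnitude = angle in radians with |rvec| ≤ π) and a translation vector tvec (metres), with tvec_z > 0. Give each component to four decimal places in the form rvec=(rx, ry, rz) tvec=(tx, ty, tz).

Intrinsics K: fx=781.2, fy=451.6, cx=316.2, cy=231.5
Marker side s = 0.128 m; corners in marker frame (Z=0):
  M0 = (-0.0640, +0.0640, 0)
  M1 = (+0.0640, +0.0640, 0)
  M2 = (+0.0640, -0.0640, 0)
  M3 = (-0.0640, -0.0640, 0)
Detected image corners:
  c0 = (166.340888, 414.408245) px
  c1 = (338.227515, 445.800240) px
  c2 = (384.537855, 341.130532) px
  c3 = (226.803975, 318.123741) px
Planar DLT: solve 8×8 A·h = b for H (H[2,2]=1):
  H  [+1164.06611 -644.85522 +278.08227]
  H  [+46.52122 +476.01254 +376.88182]
  H  [-0.43245 -0.81097 +1.00000]
B = K⁻¹H; ‖b₁‖=1.750753, ‖b₂‖=1.750753; λ = 2/(‖b₁‖+‖b₂‖) = 0.571183, sign → tz>0 ⇒ λ=+0.571183
r₁ = λ·B[:,0] = (+0.95110,+0.18546,-0.24701); r₂ = λ·B[:,1] = (-0.28400,+0.83951,-0.46321)
r₃ = r₁×r₂ = (+0.12146,+0.51071,+0.85113); SVD([r₁ r₂ r₃]) → R = UVᵀ:
  R  [+0.95110 -0.28400 +0.12146]
  R  [+0.18546 +0.83951 +0.51071]
  R  [-0.24701 -0.46321 +0.85113]
t = (-0.02787, +0.18388, +0.57118) m
tr R = 2.641741; θ = arccos((tr R − 1)/2) = 0.607863 rad = 34.828°
axis k = ((R−Rᵀ)₃₂, (R−Rᵀ)₁₃, (R−Rᵀ)₂₁) / (2 sinθ) = (-0.852649, +0.322587, +0.411008)
rvec = θ·k = (-0.518294, +0.196089, +0.249837)

rvec=(-0.5183, 0.1961, 0.2498) tvec=(-0.0279, 0.1839, 0.5712)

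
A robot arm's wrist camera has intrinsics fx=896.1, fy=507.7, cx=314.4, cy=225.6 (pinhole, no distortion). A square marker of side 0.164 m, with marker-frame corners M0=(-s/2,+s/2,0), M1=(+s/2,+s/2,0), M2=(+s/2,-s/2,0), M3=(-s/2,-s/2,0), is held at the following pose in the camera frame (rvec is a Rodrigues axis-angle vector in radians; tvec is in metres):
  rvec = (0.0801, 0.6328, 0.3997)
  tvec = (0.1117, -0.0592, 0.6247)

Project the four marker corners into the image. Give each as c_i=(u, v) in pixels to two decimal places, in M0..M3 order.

c0=(345.49, 214.18) c1=(531.40, 266.62) c2=(632.08, 132.75) c3=(423.06, 96.53)

Intrinsics K: fx=896.1, fy=507.7, cx=314.4, cy=225.6
Marker side s = 0.164 m; corners in marker frame (Z=0):
  M0 = (-0.0820, +0.0820, 0)
  M1 = (+0.0820, +0.0820, 0)
  M2 = (+0.0820, -0.0820, 0)
  M3 = (-0.0820, -0.0820, 0)
rvec = (0.0801, 0.6328, 0.3997), |rvec| = θ = 0.75274 rad = 43.129°
Rodrigues: sinθ=0.68364, 1−cosθ=0.27018; R = I + sinθ·[k]× + (1−cosθ)·[k]×²:
    [+0.73288 -0.33884 +0.58998]
    [+0.38718 +0.92076 +0.04786]
    [-0.55945 +0.19335 +0.80600]
t = (0.1117, -0.0592, 0.6247) m
M0: Pc = R·M0+t = (+0.02382, -0.01545, +0.68643); u = 896.1·(+0.02382)/0.68643 + 314.4 = 345.4945, v = 507.7·(-0.01545)/0.68643 + 225.6 = 214.1756
M1: Pc = R·M1+t = (+0.14401, +0.04805, +0.59468); u = 896.1·(+0.14401)/0.59468 + 314.4 = 531.4049, v = 507.7·(+0.04805)/0.59468 + 225.6 = 266.6230
M2: Pc = R·M2+t = (+0.19958, -0.10295, +0.56297); u = 896.1·(+0.19958)/0.56297 + 314.4 = 632.0802, v = 507.7·(-0.10295)/0.56297 + 225.6 = 132.7538
M3: Pc = R·M3+t = (+0.07939, -0.16645, +0.65472); u = 896.1·(+0.07939)/0.65472 + 314.4 = 423.0575, v = 507.7·(-0.16645)/0.65472 + 225.6 = 96.5261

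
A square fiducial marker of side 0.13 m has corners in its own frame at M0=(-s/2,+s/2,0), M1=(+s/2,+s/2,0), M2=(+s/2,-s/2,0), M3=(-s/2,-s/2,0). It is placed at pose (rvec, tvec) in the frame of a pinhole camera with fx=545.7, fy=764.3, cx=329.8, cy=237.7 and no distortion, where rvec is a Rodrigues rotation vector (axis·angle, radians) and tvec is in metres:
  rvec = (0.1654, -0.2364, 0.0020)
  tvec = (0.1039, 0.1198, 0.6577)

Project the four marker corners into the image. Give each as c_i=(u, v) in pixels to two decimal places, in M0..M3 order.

c0=(362.65, 454.25) c1=(462.11, 442.11) c2=(468.63, 300.65) c3=(366.15, 306.42)

Intrinsics K: fx=545.7, fy=764.3, cx=329.8, cy=237.7
Marker side s = 0.13 m; corners in marker frame (Z=0):
  M0 = (-0.0650, +0.0650, 0)
  M1 = (+0.0650, +0.0650, 0)
  M2 = (+0.0650, -0.0650, 0)
  M3 = (-0.0650, -0.0650, 0)
rvec = (0.1654, -0.2364, 0.0020), |rvec| = θ = 0.28852 rad = 16.531°
Rodrigues: sinθ=0.28454, 1−cosθ=0.04134; R = I + sinθ·[k]× + (1−cosθ)·[k]×²:
    [+0.97225 -0.02139 -0.23297]
    [-0.01744 +0.98641 -0.16335]
    [+0.23330 +0.16288 +0.95867]
t = (0.1039, 0.1198, 0.6577) m
M0: Pc = R·M0+t = (+0.03931, +0.18505, +0.65312); u = 545.7·(+0.03931)/0.65312 + 329.8 = 362.6475, v = 764.3·(+0.18505)/0.65312 + 237.7 = 454.2508
M1: Pc = R·M1+t = (+0.16571, +0.18278, +0.68345); u = 545.7·(+0.16571)/0.68345 + 329.8 = 462.1075, v = 764.3·(+0.18278)/0.68345 + 237.7 = 442.1053
M2: Pc = R·M2+t = (+0.16849, +0.05455, +0.66228); u = 545.7·(+0.16849)/0.66228 + 329.8 = 468.6286, v = 764.3·(+0.05455)/0.66228 + 237.7 = 300.6526
M3: Pc = R·M3+t = (+0.04209, +0.05682, +0.63195); u = 545.7·(+0.04209)/0.63195 + 329.8 = 366.1490, v = 764.3·(+0.05682)/0.63195 + 237.7 = 306.4162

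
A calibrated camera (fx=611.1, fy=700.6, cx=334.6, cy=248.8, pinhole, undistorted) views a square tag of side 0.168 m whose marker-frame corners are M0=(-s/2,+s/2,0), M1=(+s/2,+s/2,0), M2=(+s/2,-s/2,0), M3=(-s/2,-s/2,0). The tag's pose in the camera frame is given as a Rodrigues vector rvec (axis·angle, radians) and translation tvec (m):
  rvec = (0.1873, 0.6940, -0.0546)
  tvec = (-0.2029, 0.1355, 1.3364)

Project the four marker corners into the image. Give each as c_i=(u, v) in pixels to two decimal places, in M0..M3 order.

Intrinsics K: fx=611.1, fy=700.6, cx=334.6, cy=248.8
Marker side s = 0.168 m; corners in marker frame (Z=0):
  M0 = (-0.0840, +0.0840, 0)
  M1 = (+0.0840, +0.0840, 0)
  M2 = (+0.0840, -0.0840, 0)
  M3 = (-0.0840, -0.0840, 0)
rvec = (0.1873, 0.6940, -0.0546), |rvec| = θ = 0.72090 rad = 41.305°
Rodrigues: sinθ=0.66006, 1−cosθ=0.24879; R = I + sinθ·[k]× + (1−cosθ)·[k]×²:
    [+0.76801 +0.11222 +0.63054]
    [+0.01223 +0.98178 -0.18963]
    [-0.64033 +0.15335 +0.75264]
t = (-0.2029, 0.1355, 1.3364) m
M0: Pc = R·M0+t = (-0.25799, +0.21694, +1.40307); u = 611.1·(-0.25799)/1.40307 + 334.6 = 222.2354, v = 700.6·(+0.21694)/1.40307 + 248.8 = 357.1264
M1: Pc = R·M1+t = (-0.12896, +0.21900, +1.29549); u = 611.1·(-0.12896)/1.29549 + 334.6 = 273.7675, v = 700.6·(+0.21900)/1.29549 + 248.8 = 367.2331
M2: Pc = R·M2+t = (-0.14781, +0.05406, +1.26973); u = 611.1·(-0.14781)/1.26973 + 334.6 = 263.4597, v = 700.6·(+0.05406)/1.26973 + 248.8 = 278.6278
M3: Pc = R·M3+t = (-0.27684, +0.05200, +1.37731); u = 611.1·(-0.27684)/1.37731 + 334.6 = 211.7687, v = 700.6·(+0.05200)/1.37731 + 248.8 = 275.2525

c0=(222.24, 357.13) c1=(273.77, 367.23) c2=(263.46, 278.63) c3=(211.77, 275.25)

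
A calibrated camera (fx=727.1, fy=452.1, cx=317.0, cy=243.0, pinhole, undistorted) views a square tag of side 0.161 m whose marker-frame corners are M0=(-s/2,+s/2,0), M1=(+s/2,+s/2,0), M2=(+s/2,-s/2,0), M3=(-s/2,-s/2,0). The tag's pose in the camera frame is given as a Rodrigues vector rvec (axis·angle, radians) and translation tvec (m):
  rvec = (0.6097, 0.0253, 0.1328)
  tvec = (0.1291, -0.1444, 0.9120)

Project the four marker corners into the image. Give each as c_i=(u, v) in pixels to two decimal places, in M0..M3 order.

Intrinsics K: fx=727.1, fy=452.1, cx=317.0, cy=243.0
Marker side s = 0.161 m; corners in marker frame (Z=0):
  M0 = (-0.0805, +0.0805, 0)
  M1 = (+0.0805, +0.0805, 0)
  M2 = (+0.0805, -0.0805, 0)
  M3 = (-0.0805, -0.0805, 0)
rvec = (0.6097, 0.0253, 0.1328), |rvec| = θ = 0.62451 rad = 35.782°
Rodrigues: sinθ=0.58470, 1−cosθ=0.18875; R = I + sinθ·[k]× + (1−cosθ)·[k]×²:
    [+0.99116 -0.11687 +0.06287]
    [+0.13180 +0.81156 -0.56921]
    [+0.01550 +0.57246 +0.81979]
t = (0.1291, -0.1444, 0.9120) m
M0: Pc = R·M0+t = (+0.03990, -0.08968, +0.95684); u = 727.1·(+0.03990)/0.95684 + 317.0 = 347.3231, v = 452.1·(-0.08968)/0.95684 + 243.0 = 200.6270
M1: Pc = R·M1+t = (+0.19948, -0.06846, +0.95933); u = 727.1·(+0.19948)/0.95933 + 317.0 = 468.1908, v = 452.1·(-0.06846)/0.95933 + 243.0 = 210.7374
M2: Pc = R·M2+t = (+0.21830, -0.19912, +0.86716); u = 727.1·(+0.21830)/0.86716 + 317.0 = 500.0368, v = 452.1·(-0.19912)/0.86716 + 243.0 = 139.1875
M3: Pc = R·M3+t = (+0.05872, -0.22034, +0.86467); u = 727.1·(+0.05872)/0.86467 + 317.0 = 366.3776, v = 452.1·(-0.22034)/0.86467 + 243.0 = 127.7930

c0=(347.32, 200.63) c1=(468.19, 210.74) c2=(500.04, 139.19) c3=(366.38, 127.79)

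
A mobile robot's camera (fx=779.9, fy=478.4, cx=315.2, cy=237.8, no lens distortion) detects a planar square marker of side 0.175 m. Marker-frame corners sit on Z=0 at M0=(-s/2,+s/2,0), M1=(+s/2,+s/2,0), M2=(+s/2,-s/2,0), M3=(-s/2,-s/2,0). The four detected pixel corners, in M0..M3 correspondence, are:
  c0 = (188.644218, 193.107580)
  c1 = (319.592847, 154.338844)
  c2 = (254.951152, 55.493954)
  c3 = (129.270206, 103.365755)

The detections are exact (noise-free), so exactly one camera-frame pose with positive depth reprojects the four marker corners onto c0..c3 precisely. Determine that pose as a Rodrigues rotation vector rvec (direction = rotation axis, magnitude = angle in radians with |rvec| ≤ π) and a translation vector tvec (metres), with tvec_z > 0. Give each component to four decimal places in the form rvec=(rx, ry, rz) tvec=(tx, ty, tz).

Intrinsics K: fx=779.9, fy=478.4, cx=315.2, cy=237.8
Marker side s = 0.175 m; corners in marker frame (Z=0):
  M0 = (-0.0875, +0.0875, 0)
  M1 = (+0.0875, +0.0875, 0)
  M2 = (+0.0875, -0.0875, 0)
  M3 = (-0.0875, -0.0875, 0)
Detected image corners:
  c0 = (188.644218, 193.107580) px
  c1 = (319.592847, 154.338844) px
  c2 = (254.951152, 55.493954) px
  c3 = (129.270206, 103.365755) px
Planar DLT: solve 8×8 A·h = b for H (H[2,2]=1):
  H  [+612.86340 +359.46234 +220.15631]
  H  [-315.78879 +540.90561 +127.70729]
  H  [-0.53963 +0.02619 +1.00000]
B = K⁻¹H; ‖b₁‖=1.205237, ‖b₂‖=1.205237; λ = 2/(‖b₁‖+‖b₂‖) = 0.829712, sign → tz>0 ⇒ λ=+0.829712
r₁ = λ·B[:,0] = (+0.83296,-0.32513,-0.44773); r₂ = λ·B[:,1] = (+0.37364,+0.92732,+0.02173)
r₃ = r₁×r₂ = (+0.40813,-0.18539,+0.89390); SVD([r₁ r₂ r₃]) → R = UVᵀ:
  R  [+0.83296 +0.37364 +0.40813]
  R  [-0.32513 +0.92732 -0.18539]
  R  [-0.44773 +0.02173 +0.89390]
t = (-0.10111, -0.19094, +0.82971) m
tr R = 2.654183; θ = arccos((tr R − 1)/2) = 0.596883 rad = 34.199°
axis k = ((R−Rᵀ)₃₂, (R−Rᵀ)₁₃, (R−Rᵀ)₂₁) / (2 sinθ) = (+0.184244, +0.761352, -0.621608)
rvec = θ·k = (+0.109972, +0.454439, -0.371027)

rvec=(0.1100, 0.4544, -0.3710) tvec=(-0.1011, -0.1909, 0.8297)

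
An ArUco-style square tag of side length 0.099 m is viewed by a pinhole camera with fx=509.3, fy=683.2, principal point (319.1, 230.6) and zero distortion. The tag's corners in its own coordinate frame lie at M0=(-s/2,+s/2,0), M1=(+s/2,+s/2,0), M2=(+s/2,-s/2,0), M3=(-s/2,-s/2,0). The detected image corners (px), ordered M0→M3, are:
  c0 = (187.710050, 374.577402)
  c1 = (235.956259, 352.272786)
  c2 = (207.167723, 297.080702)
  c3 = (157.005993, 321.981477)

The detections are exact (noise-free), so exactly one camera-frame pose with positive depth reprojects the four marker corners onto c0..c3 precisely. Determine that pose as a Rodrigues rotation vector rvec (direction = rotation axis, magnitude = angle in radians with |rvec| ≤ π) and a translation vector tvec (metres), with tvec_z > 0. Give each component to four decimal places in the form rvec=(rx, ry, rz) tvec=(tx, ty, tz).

rvec=(0.5462, 0.1226, -0.4054) tvec=(-0.2116, 0.1380, 0.8830)

Intrinsics K: fx=509.3, fy=683.2, cx=319.1, cy=230.6
Marker side s = 0.099 m; corners in marker frame (Z=0):
  M0 = (-0.0495, +0.0495, 0)
  M1 = (+0.0495, +0.0495, 0)
  M2 = (+0.0495, -0.0495, 0)
  M3 = (-0.0495, -0.0495, 0)
Detected image corners:
  c0 = (187.710050, 374.577402) px
  c1 = (235.956259, 352.272786) px
  c2 = (207.167723, 297.080702) px
  c3 = (157.005993, 321.981477) px
Planar DLT: solve 8×8 A·h = b for H (H[2,2]=1):
  H  [+447.79363 +407.63446 +197.05745]
  H  [-321.69248 +727.09844 +337.34825]
  H  [-0.24856 +0.54350 +1.00000]
B = K⁻¹H; ‖b₁‖=1.132554, ‖b₂‖=1.132554; λ = 2/(‖b₁‖+‖b₂‖) = 0.882960, sign → tz>0 ⇒ λ=+0.882960
r₁ = λ·B[:,0] = (+0.91383,-0.34168,-0.21947); r₂ = λ·B[:,1] = (+0.40603,+0.77772,+0.47989)
r₃ = r₁×r₂ = (+0.00672,-0.52765,+0.84944); SVD([r₁ r₂ r₃]) → R = UVᵀ:
  R  [+0.91383 +0.40603 +0.00672]
  R  [-0.34168 +0.77772 -0.52765]
  R  [-0.21947 +0.47989 +0.84944]
t = (-0.21158, +0.13796, +0.88296) m
tr R = 2.540987; θ = arccos((tr R − 1)/2) = 0.691181 rad = 39.602°
axis k = ((R−Rᵀ)₃₂, (R−Rᵀ)₁₃, (R−Rᵀ)₂₁) / (2 sinθ) = (+0.790291, +0.177413, -0.586486)
rvec = θ·k = (+0.546234, +0.122624, -0.405368)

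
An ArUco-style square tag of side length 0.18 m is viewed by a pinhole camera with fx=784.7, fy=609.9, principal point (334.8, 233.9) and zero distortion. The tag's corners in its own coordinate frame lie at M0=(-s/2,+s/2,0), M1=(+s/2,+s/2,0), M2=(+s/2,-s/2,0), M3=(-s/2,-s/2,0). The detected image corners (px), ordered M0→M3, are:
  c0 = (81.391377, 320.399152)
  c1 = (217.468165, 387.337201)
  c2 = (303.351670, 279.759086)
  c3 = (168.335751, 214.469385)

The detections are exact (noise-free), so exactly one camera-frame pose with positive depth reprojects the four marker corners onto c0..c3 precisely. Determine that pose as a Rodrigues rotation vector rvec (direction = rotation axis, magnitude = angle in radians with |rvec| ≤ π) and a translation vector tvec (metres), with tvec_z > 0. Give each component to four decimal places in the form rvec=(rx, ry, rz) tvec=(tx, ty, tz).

Intrinsics K: fx=784.7, fy=609.9, cx=334.8, cy=233.9
Marker side s = 0.18 m; corners in marker frame (Z=0):
  M0 = (-0.0900, +0.0900, 0)
  M1 = (+0.0900, +0.0900, 0)
  M2 = (+0.0900, -0.0900, 0)
  M3 = (-0.0900, -0.0900, 0)
Detected image corners:
  c0 = (81.391377, 320.399152) px
  c1 = (217.468165, 387.337201) px
  c2 = (303.351670, 279.759086) px
  c3 = (168.335751, 214.469385) px
Planar DLT: solve 8×8 A·h = b for H (H[2,2]=1):
  H  [+744.88856 -493.64654 +192.65306]
  H  [+354.59145 +571.91129 +300.02757]
  H  [-0.04219 -0.07038 +1.00000]
B = K⁻¹H; ‖b₁‖=1.137753, ‖b₂‖=1.137753; λ = 2/(‖b₁‖+‖b₂‖) = 0.878925, sign → tz>0 ⇒ λ=+0.878925
r₁ = λ·B[:,0] = (+0.85016,+0.52522,-0.03709); r₂ = λ·B[:,1] = (-0.52653,+0.84790,-0.06186)
r₃ = r₁×r₂ = (-0.00105,+0.07212,+0.99740); SVD([r₁ r₂ r₃]) → R = UVᵀ:
  R  [+0.85016 -0.52653 -0.00105]
  R  [+0.52522 +0.84790 +0.07212]
  R  [-0.03709 -0.06186 +0.99740]
t = (-0.15922, +0.09530, +0.87893) m
tr R = 2.695455; θ = arccos((tr R − 1)/2) = 0.559110 rad = 32.035°
axis k = ((R−Rᵀ)₃₂, (R−Rᵀ)₁₃, (R−Rᵀ)₂₁) / (2 sinθ) = (-0.126289, +0.033972, +0.991412)
rvec = θ·k = (-0.070610, +0.018994, +0.554308)

rvec=(-0.0706, 0.0190, 0.5543) tvec=(-0.1592, 0.0953, 0.8789)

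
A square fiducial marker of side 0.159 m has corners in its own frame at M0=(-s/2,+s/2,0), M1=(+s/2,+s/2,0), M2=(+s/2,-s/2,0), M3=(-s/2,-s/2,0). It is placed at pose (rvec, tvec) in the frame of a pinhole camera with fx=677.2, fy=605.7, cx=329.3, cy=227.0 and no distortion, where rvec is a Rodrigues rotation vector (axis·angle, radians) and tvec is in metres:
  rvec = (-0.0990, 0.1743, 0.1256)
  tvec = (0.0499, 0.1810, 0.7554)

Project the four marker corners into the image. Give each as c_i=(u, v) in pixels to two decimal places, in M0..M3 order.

c0=(295.25, 425.76) c1=(437.21, 448.66) c2=(454.35, 317.45) c3=(314.30, 299.77)

Intrinsics K: fx=677.2, fy=605.7, cx=329.3, cy=227.0
Marker side s = 0.159 m; corners in marker frame (Z=0):
  M0 = (-0.0795, +0.0795, 0)
  M1 = (+0.0795, +0.0795, 0)
  M2 = (+0.0795, -0.0795, 0)
  M3 = (-0.0795, -0.0795, 0)
rvec = (-0.0990, 0.1743, 0.1256), |rvec| = θ = 0.23655 rad = 13.553°
Rodrigues: sinθ=0.23435, 1−cosθ=0.02785; R = I + sinθ·[k]× + (1−cosθ)·[k]×²:
    [+0.97703 -0.13302 +0.16649]
    [+0.11584 +0.98727 +0.10897]
    [-0.17887 -0.08718 +0.98000]
t = (0.0499, 0.1810, 0.7554) m
M0: Pc = R·M0+t = (-0.03835, +0.25028, +0.76269); u = 677.2·(-0.03835)/0.76269 + 329.3 = 295.2496, v = 605.7·(+0.25028)/0.76269 + 227.0 = 425.7621
M1: Pc = R·M1+t = (+0.11700, +0.26870, +0.73425); u = 677.2·(+0.11700)/0.73425 + 329.3 = 437.2083, v = 605.7·(+0.26870)/0.73425 + 227.0 = 448.6553
M2: Pc = R·M2+t = (+0.13815, +0.11172, +0.74811); u = 677.2·(+0.13815)/0.74811 + 329.3 = 454.3542, v = 605.7·(+0.11172)/0.74811 + 227.0 = 317.4541
M3: Pc = R·M3+t = (-0.01720, +0.09330, +0.77655); u = 677.2·(-0.01720)/0.77655 + 329.3 = 314.3016, v = 605.7·(+0.09330)/0.77655 + 227.0 = 299.7746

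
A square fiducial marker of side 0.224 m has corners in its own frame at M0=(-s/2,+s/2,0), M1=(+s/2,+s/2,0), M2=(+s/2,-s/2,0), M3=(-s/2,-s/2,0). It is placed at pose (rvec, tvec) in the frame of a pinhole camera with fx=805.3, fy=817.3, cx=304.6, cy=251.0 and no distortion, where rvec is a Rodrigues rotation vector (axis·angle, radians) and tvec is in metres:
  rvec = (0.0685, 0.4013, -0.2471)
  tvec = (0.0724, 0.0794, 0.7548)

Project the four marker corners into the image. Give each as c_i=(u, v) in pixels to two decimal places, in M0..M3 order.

c0=(305.36, 468.27) c1=(531.03, 437.57) c2=(468.29, 188.59) c3=(248.48, 247.05)

Intrinsics K: fx=805.3, fy=817.3, cx=304.6, cy=251.0
Marker side s = 0.224 m; corners in marker frame (Z=0):
  M0 = (-0.1120, +0.1120, 0)
  M1 = (+0.1120, +0.1120, 0)
  M2 = (+0.1120, -0.1120, 0)
  M3 = (-0.1120, -0.1120, 0)
rvec = (0.0685, 0.4013, -0.2471), |rvec| = θ = 0.47623 rad = 27.286°
Rodrigues: sinθ=0.45843, 1−cosθ=0.11127; R = I + sinθ·[k]× + (1−cosθ)·[k]×²:
    [+0.89103 +0.25135 +0.37800]
    [-0.22438 +0.96774 -0.11459]
    [-0.39461 +0.01729 +0.91869]
t = (0.0724, 0.0794, 0.7548) m
M0: Pc = R·M0+t = (+0.00076, +0.21292, +0.80093); u = 805.3·(+0.00076)/0.80093 + 304.6 = 305.3599, v = 817.3·(+0.21292)/0.80093 + 251.0 = 468.2685
M1: Pc = R·M1+t = (+0.20035, +0.16266, +0.71254); u = 805.3·(+0.20035)/0.71254 + 304.6 = 531.0286, v = 817.3·(+0.16266)/0.71254 + 251.0 = 437.5708
M2: Pc = R·M2+t = (+0.14404, -0.05412, +0.70867); u = 805.3·(+0.14404)/0.70867 + 304.6 = 468.2858, v = 817.3·(-0.05412)/0.70867 + 251.0 = 188.5869
M3: Pc = R·M3+t = (-0.05555, -0.00386, +0.79706); u = 805.3·(-0.05555)/0.79706 + 304.6 = 248.4786, v = 817.3·(-0.00386)/0.79706 + 251.0 = 247.0454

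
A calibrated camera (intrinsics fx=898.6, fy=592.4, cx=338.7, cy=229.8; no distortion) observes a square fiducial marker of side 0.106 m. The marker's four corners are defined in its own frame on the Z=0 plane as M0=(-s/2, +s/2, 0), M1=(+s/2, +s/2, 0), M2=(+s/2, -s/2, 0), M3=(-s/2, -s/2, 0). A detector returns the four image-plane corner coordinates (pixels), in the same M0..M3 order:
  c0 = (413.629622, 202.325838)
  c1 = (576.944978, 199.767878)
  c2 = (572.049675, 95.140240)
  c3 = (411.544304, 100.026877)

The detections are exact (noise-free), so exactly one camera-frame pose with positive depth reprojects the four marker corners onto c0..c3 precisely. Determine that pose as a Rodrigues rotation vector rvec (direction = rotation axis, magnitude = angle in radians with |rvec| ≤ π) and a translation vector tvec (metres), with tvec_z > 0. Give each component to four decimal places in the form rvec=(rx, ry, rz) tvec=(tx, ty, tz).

rvec=(-0.0945, 0.1312, -0.0116) tvec=(0.1021, -0.0815, 0.5964)

Intrinsics K: fx=898.6, fy=592.4, cx=338.7, cy=229.8
Marker side s = 0.106 m; corners in marker frame (Z=0):
  M0 = (-0.0530, +0.0530, 0)
  M1 = (+0.0530, +0.0530, 0)
  M2 = (+0.0530, -0.0530, 0)
  M3 = (-0.0530, -0.0530, 0)
Detected image corners:
  c0 = (413.629622, 202.325838) px
  c1 = (576.944978, 199.767878) px
  c2 = (572.049675, 95.140240) px
  c3 = (411.544304, 100.026877) px
Planar DLT: solve 8×8 A·h = b for H (H[2,2]=1):
  H  [+1419.72564 -45.71255 +492.59185]
  H  [-67.76740 +952.19668 +148.90070]
  H  [-0.21805 -0.15903 +1.00000]
B = K⁻¹H; ‖b₁‖=1.676627, ‖b₂‖=1.676627; λ = 2/(‖b₁‖+‖b₂‖) = 0.596436, sign → tz>0 ⇒ λ=+0.596436
r₁ = λ·B[:,0] = (+0.99135,-0.01778,-0.13006); r₂ = λ·B[:,1] = (+0.00541,+0.99548,-0.09485)
r₃ = r₁×r₂ = (+0.13115,+0.09333,+0.98696); SVD([r₁ r₂ r₃]) → R = UVᵀ:
  R  [+0.99135 +0.00541 +0.13115]
  R  [-0.01778 +0.99548 +0.09333]
  R  [-0.13006 -0.09485 +0.98696]
t = (+0.10214, -0.08145, +0.59644) m
tr R = 2.973784; θ = arccos((tr R − 1)/2) = 0.162092 rad = 9.287°
axis k = ((R−Rᵀ)₃₂, (R−Rᵀ)₁₃, (R−Rᵀ)₂₁) / (2 sinθ) = (-0.583009, +0.809283, -0.071843)
rvec = θ·k = (-0.094501, +0.131178, -0.011645)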